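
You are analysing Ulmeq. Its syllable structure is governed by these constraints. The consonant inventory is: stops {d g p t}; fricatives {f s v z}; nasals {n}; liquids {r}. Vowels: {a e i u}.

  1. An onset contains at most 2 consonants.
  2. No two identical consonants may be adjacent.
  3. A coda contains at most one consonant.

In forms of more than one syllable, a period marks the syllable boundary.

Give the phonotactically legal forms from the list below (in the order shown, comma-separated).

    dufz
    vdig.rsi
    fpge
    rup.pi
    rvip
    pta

dufz — violates constraint 3: syllable 1 coda /fz/ has 2 consonants (> 1) → phonotactically illegal
vdig.rsi — σ1 onset /vd/ (2C), coda /g/ ok; σ2 onset /rs/ (2C), coda /∅/ ok → phonotactically legal
fpge — violates constraint 1: syllable 1 onset /fpg/ has 3 consonants (> 2) → phonotactically illegal
rup.pi — violates constraint 2: adjacent identical consonants /pp/ → phonotactically illegal
rvip — σ1 onset /rv/ (2C), coda /p/ ok → phonotactically legal
pta — σ1 onset /pt/ (2C), coda /∅/ ok → phonotactically legal

vdig.rsi, rvip, pta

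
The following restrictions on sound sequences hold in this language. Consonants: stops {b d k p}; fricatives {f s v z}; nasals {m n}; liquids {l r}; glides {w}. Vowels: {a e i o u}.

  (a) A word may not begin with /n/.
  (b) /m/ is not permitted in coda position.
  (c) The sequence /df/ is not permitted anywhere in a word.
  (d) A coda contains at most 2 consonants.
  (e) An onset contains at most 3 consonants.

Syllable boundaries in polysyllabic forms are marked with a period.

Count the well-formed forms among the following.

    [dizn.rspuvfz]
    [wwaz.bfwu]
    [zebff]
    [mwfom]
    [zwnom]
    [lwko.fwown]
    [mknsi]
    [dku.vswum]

2

[dizn.rspuvfz] — violates constraint (d): syllable 2 coda /vfz/ has 3 consonants (> 2) → ill-formed
[wwaz.bfwu] — σ1 onset /ww/ (2C), coda /z/ ok; σ2 onset /bfw/ (3C), coda /∅/ ok → well-formed
[zebff] — violates constraint (d): syllable 1 coda /bff/ has 3 consonants (> 2) → ill-formed
[mwfom] — violates constraint (b): syllable 1 coda contains /m/ → ill-formed
[zwnom] — violates constraint (b): syllable 1 coda contains /m/ → ill-formed
[lwko.fwown] — σ1 onset /lwk/ (3C), coda /∅/ ok; σ2 onset /fw/ (2C), coda /wn/ (2C) ok → well-formed
[mknsi] — violates constraint (e): syllable 1 onset /mkns/ has 4 consonants (> 3) → ill-formed
[dku.vswum] — violates constraint (b): syllable 2 coda contains /m/ → ill-formed
Well-formed: [wwaz.bfwu], [lwko.fwown] → 2.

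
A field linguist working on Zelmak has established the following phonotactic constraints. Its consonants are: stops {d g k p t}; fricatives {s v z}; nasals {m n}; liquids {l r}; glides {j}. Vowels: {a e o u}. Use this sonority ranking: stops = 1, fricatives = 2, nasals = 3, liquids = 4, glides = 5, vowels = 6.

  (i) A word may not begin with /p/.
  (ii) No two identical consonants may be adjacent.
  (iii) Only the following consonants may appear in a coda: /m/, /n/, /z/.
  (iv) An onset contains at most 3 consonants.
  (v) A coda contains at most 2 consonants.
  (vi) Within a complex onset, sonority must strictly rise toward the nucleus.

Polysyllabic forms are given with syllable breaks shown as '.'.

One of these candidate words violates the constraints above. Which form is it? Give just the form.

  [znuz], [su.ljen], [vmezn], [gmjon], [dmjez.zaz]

[znuz] — σ1 onset /zn/ (2→3 rises), coda /z/ ok → permitted
[su.ljen] — σ1 onset /s/, coda /∅/ ok; σ2 onset /lj/ (4→5 rises), coda /n/ ok → permitted
[vmezn] — σ1 onset /vm/ (2→3 rises), coda /zn/ (2C) ok → permitted
[gmjon] — σ1 onset /gmj/ (1→3→5 rises), coda /n/ ok → permitted
[dmjez.zaz] — violates constraint (ii): adjacent identical consonants /zz/ → not permitted

[dmjez.zaz]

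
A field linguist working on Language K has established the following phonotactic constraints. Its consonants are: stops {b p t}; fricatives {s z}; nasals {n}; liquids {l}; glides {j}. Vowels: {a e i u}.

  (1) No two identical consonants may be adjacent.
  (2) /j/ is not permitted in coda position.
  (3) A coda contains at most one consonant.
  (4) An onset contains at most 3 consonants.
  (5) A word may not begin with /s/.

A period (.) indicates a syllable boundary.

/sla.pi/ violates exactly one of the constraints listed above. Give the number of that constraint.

/sla.pi/: word begins with /s/.
This is a violation of constraint 5: "A word may not begin with /s/."
The remaining constraints (1, 2, 3, 4) are satisfied.

5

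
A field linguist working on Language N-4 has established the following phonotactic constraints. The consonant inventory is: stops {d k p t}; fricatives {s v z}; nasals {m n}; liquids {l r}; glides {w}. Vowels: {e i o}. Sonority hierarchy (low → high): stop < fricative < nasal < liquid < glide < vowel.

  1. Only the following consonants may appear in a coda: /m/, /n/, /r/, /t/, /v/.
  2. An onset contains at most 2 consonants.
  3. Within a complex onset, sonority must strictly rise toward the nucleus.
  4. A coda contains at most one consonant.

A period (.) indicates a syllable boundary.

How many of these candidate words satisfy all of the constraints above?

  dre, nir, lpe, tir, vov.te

dre — σ1 onset /dr/ (1→4 rises), coda /∅/ ok → permitted
nir — σ1 onset /n/, coda /r/ ok → permitted
lpe — violates constraint 3: syllable 1 onset /lp/: /l/ (liquid, 4) → /p/ (stop, 1) does not rise → not permitted
tir — σ1 onset /t/, coda /r/ ok → permitted
vov.te — σ1 onset /v/, coda /v/ ok; σ2 onset /t/, coda /∅/ ok → permitted
Permitted: dre, nir, tir, vov.te → 4.

4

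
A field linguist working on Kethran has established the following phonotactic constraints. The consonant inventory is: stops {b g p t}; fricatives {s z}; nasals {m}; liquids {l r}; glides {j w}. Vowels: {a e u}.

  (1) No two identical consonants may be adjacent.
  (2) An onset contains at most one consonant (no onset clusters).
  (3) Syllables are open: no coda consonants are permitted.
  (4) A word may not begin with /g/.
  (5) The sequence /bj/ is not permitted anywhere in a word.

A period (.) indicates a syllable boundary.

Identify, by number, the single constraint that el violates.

3

el: syllable 1 coda /l/ has 1 consonant (> 0).
This is a violation of constraint 3: "Syllables are open: no coda consonants are permitted."
The remaining constraints (1, 2, 4, 5) are satisfied.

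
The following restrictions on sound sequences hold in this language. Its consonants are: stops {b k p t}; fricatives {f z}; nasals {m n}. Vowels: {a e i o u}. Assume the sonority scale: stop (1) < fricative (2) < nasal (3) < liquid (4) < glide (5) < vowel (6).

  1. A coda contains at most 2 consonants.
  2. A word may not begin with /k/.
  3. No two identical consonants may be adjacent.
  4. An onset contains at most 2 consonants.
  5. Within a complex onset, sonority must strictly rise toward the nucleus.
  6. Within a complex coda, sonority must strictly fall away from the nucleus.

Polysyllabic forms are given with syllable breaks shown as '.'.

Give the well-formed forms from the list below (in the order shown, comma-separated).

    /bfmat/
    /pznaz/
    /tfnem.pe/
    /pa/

/pa/

/bfmat/ — violates constraint 4: syllable 1 onset /bfm/ has 3 consonants (> 2) → ill-formed
/pznaz/ — violates constraint 4: syllable 1 onset /pzn/ has 3 consonants (> 2) → ill-formed
/tfnem.pe/ — violates constraint 4: syllable 1 onset /tfn/ has 3 consonants (> 2) → ill-formed
/pa/ — σ1 onset /p/, coda /∅/ ok → well-formed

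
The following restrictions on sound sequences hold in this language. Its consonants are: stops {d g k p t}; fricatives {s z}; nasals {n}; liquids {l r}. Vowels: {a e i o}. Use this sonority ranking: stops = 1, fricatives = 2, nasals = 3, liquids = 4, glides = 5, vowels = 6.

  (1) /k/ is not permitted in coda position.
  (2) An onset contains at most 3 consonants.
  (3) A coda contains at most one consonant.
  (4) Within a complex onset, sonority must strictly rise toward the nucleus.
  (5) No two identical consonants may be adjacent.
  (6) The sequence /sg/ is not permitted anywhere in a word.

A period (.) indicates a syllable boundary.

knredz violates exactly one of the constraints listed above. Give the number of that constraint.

3

knredz: syllable 1 coda /dz/ has 2 consonants (> 1).
This is a violation of constraint 3: "A coda contains at most one consonant."
The remaining constraints (1, 2, 4, 5, 6) are satisfied.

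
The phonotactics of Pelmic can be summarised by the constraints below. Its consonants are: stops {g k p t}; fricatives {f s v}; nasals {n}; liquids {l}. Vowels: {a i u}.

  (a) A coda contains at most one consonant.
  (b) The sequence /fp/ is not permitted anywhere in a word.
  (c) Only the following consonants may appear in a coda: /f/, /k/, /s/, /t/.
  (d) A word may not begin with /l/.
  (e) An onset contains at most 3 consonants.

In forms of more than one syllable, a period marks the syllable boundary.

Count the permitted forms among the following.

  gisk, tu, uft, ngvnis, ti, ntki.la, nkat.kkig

gisk — violates constraint (a): syllable 1 coda /sk/ has 2 consonants (> 1) → not permitted
tu — σ1 onset /t/, coda /∅/ ok → permitted
uft — violates constraint (a): syllable 1 coda /ft/ has 2 consonants (> 1) → not permitted
ngvnis — violates constraint (e): syllable 1 onset /ngvn/ has 4 consonants (> 3) → not permitted
ti — σ1 onset /t/, coda /∅/ ok → permitted
ntki.la — σ1 onset /ntk/ (3C), coda /∅/ ok; σ2 onset /l/, coda /∅/ ok → permitted
nkat.kkig — violates constraint (c): syllable 2 coda contains /g/, which is not a licensed coda consonant → not permitted
Permitted: tu, ti, ntki.la → 3.

3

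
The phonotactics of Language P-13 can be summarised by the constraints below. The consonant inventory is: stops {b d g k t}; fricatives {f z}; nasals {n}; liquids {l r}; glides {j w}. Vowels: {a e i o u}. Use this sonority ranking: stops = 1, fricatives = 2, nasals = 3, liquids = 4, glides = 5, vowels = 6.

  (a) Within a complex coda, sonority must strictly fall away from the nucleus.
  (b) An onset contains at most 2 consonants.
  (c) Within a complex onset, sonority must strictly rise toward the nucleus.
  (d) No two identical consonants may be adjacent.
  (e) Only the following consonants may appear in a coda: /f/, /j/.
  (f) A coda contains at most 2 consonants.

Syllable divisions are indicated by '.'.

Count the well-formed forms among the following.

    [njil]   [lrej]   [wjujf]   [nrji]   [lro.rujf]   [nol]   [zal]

[njil] — violates constraint (e): syllable 1 coda contains /l/, which is not a licensed coda consonant → ill-formed
[lrej] — violates constraint (c): syllable 1 onset /lr/: /l/ (liquid, 4) → /r/ (liquid, 4) does not rise → ill-formed
[wjujf] — violates constraint (c): syllable 1 onset /wj/: /w/ (glide, 5) → /j/ (glide, 5) does not rise → ill-formed
[nrji] — violates constraint (b): syllable 1 onset /nrj/ has 3 consonants (> 2) → ill-formed
[lro.rujf] — violates constraint (c): syllable 1 onset /lr/: /l/ (liquid, 4) → /r/ (liquid, 4) does not rise → ill-formed
[nol] — violates constraint (e): syllable 1 coda contains /l/, which is not a licensed coda consonant → ill-formed
[zal] — violates constraint (e): syllable 1 coda contains /l/, which is not a licensed coda consonant → ill-formed
No form is well-formed → 0.

0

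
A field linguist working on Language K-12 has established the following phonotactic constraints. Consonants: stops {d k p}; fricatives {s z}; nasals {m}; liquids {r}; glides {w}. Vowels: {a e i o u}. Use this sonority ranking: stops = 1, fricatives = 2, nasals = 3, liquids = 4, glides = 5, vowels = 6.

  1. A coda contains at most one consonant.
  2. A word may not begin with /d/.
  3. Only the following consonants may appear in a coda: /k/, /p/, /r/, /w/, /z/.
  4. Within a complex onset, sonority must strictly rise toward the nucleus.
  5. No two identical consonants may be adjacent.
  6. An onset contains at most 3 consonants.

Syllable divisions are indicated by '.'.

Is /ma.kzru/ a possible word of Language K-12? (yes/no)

/ma.kzru/ — σ1 onset /m/, coda /∅/ ok; σ2 onset /kzr/ (1→2→4 rises), coda /∅/ ok → phonotactically legal

yes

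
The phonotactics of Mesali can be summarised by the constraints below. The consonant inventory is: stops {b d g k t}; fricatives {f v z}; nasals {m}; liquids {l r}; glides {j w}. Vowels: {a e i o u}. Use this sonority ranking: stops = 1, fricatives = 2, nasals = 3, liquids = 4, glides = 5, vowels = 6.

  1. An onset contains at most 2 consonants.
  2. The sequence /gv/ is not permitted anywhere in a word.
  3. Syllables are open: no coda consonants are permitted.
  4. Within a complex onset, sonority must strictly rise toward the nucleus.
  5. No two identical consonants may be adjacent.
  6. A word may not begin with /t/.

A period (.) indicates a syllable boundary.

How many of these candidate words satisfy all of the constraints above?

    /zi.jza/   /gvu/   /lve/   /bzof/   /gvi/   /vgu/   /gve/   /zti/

0

/zi.jza/ — violates constraint 4: syllable 2 onset /jz/: /j/ (glide, 5) → /z/ (fricative, 2) does not rise → illicit
/gvu/ — violates constraint 2: contains banned sequence /gv/ → illicit
/lve/ — violates constraint 4: syllable 1 onset /lv/: /l/ (liquid, 4) → /v/ (fricative, 2) does not rise → illicit
/bzof/ — violates constraint 3: syllable 1 coda /f/ has 1 consonant (> 0) → illicit
/gvi/ — violates constraint 2: contains banned sequence /gv/ → illicit
/vgu/ — violates constraint 4: syllable 1 onset /vg/: /v/ (fricative, 2) → /g/ (stop, 1) does not rise → illicit
/gve/ — violates constraint 2: contains banned sequence /gv/ → illicit
/zti/ — violates constraint 4: syllable 1 onset /zt/: /z/ (fricative, 2) → /t/ (stop, 1) does not rise → illicit
No form is licit → 0.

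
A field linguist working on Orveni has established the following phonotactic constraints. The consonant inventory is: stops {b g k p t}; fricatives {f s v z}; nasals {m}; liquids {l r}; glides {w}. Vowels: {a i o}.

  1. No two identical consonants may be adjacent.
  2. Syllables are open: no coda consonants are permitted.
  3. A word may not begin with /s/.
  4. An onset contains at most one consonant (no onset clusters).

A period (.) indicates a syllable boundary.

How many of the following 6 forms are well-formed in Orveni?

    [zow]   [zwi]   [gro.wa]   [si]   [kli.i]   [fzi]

0

[zow] — violates constraint 2: syllable 1 coda /w/ has 1 consonant (> 0) → ill-formed
[zwi] — violates constraint 4: syllable 1 onset /zw/ has 2 consonants (> 1) → ill-formed
[gro.wa] — violates constraint 4: syllable 1 onset /gr/ has 2 consonants (> 1) → ill-formed
[si] — violates constraint 3: word begins with /s/ → ill-formed
[kli.i] — violates constraint 4: syllable 1 onset /kl/ has 2 consonants (> 1) → ill-formed
[fzi] — violates constraint 4: syllable 1 onset /fz/ has 2 consonants (> 1) → ill-formed
No form is well-formed → 0.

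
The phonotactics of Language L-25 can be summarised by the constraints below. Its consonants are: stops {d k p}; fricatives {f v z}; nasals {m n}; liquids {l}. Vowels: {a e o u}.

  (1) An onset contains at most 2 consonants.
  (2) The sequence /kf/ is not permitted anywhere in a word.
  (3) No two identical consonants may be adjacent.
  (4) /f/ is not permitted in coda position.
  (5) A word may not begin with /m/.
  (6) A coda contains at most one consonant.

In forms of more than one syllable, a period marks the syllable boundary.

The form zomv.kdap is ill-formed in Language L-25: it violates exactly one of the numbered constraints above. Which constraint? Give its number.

6

zomv.kdap: syllable 1 coda /mv/ has 2 consonants (> 1).
This is a violation of constraint 6: "A coda contains at most one consonant."
The remaining constraints (1, 2, 3, 4, 5) are satisfied.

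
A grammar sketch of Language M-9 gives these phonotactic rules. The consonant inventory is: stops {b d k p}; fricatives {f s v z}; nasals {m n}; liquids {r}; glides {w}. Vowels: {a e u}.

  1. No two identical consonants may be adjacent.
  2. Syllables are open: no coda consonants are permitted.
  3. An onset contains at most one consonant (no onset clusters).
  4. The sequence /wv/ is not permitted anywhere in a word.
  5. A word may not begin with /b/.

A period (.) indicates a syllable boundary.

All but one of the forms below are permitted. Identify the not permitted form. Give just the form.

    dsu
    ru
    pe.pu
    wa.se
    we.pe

dsu — violates constraint 3: syllable 1 onset /ds/ has 2 consonants (> 1) → not permitted
ru — σ1 onset /r/, coda /∅/ ok → permitted
pe.pu — σ1 onset /p/, coda /∅/ ok; σ2 onset /p/, coda /∅/ ok → permitted
wa.se — σ1 onset /w/, coda /∅/ ok; σ2 onset /s/, coda /∅/ ok → permitted
we.pe — σ1 onset /w/, coda /∅/ ok; σ2 onset /p/, coda /∅/ ok → permitted

dsu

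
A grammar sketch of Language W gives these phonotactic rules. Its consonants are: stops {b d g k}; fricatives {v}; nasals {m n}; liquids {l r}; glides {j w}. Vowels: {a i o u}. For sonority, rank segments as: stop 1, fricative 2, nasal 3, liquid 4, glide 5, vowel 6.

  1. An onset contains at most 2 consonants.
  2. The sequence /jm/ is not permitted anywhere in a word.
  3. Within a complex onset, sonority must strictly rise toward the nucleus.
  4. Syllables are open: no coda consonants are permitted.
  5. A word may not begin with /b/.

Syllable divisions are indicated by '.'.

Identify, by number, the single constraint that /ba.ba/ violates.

5

/ba.ba/: word begins with /b/.
This is a violation of constraint 5: "A word may not begin with /b/."
The remaining constraints (1, 2, 3, 4) are satisfied.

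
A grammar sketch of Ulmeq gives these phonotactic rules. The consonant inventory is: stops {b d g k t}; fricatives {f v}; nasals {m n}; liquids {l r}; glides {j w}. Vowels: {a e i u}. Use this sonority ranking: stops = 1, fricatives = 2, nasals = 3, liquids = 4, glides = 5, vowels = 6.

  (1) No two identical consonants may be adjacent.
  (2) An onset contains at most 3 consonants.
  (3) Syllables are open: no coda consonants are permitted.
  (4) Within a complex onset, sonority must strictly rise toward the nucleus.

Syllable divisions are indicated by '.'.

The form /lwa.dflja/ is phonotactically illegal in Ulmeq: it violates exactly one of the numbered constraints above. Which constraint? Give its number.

/lwa.dflja/: syllable 2 onset /dflj/ has 4 consonants (> 3).
This is a violation of constraint 2: "An onset contains at most 3 consonants."
The remaining constraints (1, 3, 4) are satisfied.

2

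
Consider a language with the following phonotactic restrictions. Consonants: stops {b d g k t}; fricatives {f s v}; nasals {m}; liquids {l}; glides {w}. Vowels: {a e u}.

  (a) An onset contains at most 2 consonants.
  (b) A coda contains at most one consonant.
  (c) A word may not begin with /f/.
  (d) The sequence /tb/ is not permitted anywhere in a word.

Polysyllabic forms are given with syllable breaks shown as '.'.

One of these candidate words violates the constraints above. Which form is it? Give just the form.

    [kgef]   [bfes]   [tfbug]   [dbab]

[kgef] — σ1 onset /kg/ (2C), coda /f/ ok → licit
[bfes] — σ1 onset /bf/ (2C), coda /s/ ok → licit
[tfbug] — violates constraint (a): syllable 1 onset /tfb/ has 3 consonants (> 2) → illicit
[dbab] — σ1 onset /db/ (2C), coda /b/ ok → licit

[tfbug]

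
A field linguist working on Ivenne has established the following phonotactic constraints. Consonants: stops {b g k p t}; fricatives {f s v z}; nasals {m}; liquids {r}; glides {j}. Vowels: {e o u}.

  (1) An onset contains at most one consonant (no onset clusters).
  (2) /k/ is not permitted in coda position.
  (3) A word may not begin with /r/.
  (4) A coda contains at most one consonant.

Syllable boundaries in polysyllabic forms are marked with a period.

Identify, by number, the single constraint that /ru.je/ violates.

3

/ru.je/: word begins with /r/.
This is a violation of constraint 3: "A word may not begin with /r/."
The remaining constraints (1, 2, 4) are satisfied.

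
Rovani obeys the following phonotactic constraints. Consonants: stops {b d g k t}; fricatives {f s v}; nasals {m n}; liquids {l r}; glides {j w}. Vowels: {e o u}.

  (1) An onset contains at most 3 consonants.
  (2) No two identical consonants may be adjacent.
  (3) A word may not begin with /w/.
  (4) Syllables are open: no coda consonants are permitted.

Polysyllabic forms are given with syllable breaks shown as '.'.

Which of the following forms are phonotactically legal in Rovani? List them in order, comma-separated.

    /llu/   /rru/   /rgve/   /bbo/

/rgve/

/llu/ — violates constraint 2: adjacent identical consonants /ll/ → phonotactically illegal
/rru/ — violates constraint 2: adjacent identical consonants /rr/ → phonotactically illegal
/rgve/ — σ1 onset /rgv/ (3C), coda /∅/ ok → phonotactically legal
/bbo/ — violates constraint 2: adjacent identical consonants /bb/ → phonotactically illegal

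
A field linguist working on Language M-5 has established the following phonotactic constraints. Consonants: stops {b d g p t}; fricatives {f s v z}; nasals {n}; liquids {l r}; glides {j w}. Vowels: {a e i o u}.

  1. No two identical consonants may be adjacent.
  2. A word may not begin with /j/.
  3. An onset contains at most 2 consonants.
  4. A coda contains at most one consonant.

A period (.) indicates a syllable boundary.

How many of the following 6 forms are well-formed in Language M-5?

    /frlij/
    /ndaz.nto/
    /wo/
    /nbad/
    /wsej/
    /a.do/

/frlij/ — violates constraint 3: syllable 1 onset /frl/ has 3 consonants (> 2) → ill-formed
/ndaz.nto/ — σ1 onset /nd/ (2C), coda /z/ ok; σ2 onset /nt/ (2C), coda /∅/ ok → well-formed
/wo/ — σ1 onset /w/, coda /∅/ ok → well-formed
/nbad/ — σ1 onset /nb/ (2C), coda /d/ ok → well-formed
/wsej/ — σ1 onset /ws/ (2C), coda /j/ ok → well-formed
/a.do/ — σ1 onset /∅/, coda /∅/ ok; σ2 onset /d/, coda /∅/ ok → well-formed
Well-formed: /ndaz.nto/, /wo/, /nbad/, /wsej/, /a.do/ → 5.

5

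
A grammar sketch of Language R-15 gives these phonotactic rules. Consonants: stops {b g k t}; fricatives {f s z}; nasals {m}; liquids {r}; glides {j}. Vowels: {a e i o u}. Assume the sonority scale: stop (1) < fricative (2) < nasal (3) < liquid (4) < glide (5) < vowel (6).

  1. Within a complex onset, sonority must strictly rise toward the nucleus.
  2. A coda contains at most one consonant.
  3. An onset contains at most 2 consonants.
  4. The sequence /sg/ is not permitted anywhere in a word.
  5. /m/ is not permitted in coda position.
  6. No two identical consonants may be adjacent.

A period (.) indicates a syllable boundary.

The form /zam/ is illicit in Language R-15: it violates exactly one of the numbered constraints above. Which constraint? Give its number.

5

/zam/: syllable 1 coda contains /m/.
This is a violation of constraint 5: "/m/ is not permitted in coda position."
The remaining constraints (1, 2, 3, 4, 6) are satisfied.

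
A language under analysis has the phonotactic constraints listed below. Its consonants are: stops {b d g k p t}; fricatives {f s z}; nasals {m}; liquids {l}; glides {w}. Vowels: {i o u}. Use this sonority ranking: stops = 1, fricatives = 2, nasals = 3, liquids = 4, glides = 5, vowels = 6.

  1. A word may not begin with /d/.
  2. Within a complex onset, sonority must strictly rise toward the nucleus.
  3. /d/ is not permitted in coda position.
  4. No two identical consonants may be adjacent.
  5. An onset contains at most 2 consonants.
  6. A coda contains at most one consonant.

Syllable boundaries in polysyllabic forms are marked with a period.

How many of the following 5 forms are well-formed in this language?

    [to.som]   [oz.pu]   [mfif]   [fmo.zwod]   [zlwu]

2

[to.som] — σ1 onset /t/, coda /∅/ ok; σ2 onset /s/, coda /m/ ok → well-formed
[oz.pu] — σ1 onset /∅/, coda /z/ ok; σ2 onset /p/, coda /∅/ ok → well-formed
[mfif] — violates constraint 2: syllable 1 onset /mf/: /m/ (nasal, 3) → /f/ (fricative, 2) does not rise → ill-formed
[fmo.zwod] — violates constraint 3: syllable 2 coda contains /d/ → ill-formed
[zlwu] — violates constraint 5: syllable 1 onset /zlw/ has 3 consonants (> 2) → ill-formed
Well-formed: [to.som], [oz.pu] → 2.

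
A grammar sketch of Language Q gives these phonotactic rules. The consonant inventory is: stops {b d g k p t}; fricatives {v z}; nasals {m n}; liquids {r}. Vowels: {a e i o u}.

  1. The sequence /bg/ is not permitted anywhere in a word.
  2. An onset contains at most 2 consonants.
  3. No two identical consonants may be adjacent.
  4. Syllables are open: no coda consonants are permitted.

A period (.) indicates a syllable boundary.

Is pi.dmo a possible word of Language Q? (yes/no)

pi.dmo — σ1 onset /p/, coda /∅/ ok; σ2 onset /dm/ (2C), coda /∅/ ok → phonotactically legal

yes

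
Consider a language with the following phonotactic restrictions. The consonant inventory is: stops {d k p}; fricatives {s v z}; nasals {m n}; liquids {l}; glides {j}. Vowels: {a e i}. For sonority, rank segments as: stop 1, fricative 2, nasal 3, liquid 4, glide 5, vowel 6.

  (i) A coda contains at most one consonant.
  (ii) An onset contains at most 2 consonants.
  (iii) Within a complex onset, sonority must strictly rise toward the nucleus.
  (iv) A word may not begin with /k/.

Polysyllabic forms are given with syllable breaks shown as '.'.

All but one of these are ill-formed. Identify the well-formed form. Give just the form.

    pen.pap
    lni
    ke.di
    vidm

pen.pap

pen.pap — σ1 onset /p/, coda /n/ ok; σ2 onset /p/, coda /p/ ok → well-formed
lni — violates constraint (iii): syllable 1 onset /ln/: /l/ (liquid, 4) → /n/ (nasal, 3) does not rise → ill-formed
ke.di — violates constraint (iv): word begins with /k/ → ill-formed
vidm — violates constraint (i): syllable 1 coda /dm/ has 2 consonants (> 1) → ill-formed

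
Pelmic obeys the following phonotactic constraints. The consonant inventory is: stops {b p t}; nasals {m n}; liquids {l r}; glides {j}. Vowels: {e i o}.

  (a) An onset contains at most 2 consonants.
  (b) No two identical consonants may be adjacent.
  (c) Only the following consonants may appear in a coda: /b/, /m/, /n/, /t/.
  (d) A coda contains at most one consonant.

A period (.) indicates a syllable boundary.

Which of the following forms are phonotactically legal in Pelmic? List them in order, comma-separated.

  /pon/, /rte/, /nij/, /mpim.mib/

/pon/, /rte/

/pon/ — σ1 onset /p/, coda /n/ ok → phonotactically legal
/rte/ — σ1 onset /rt/ (2C), coda /∅/ ok → phonotactically legal
/nij/ — violates constraint (c): syllable 1 coda contains /j/, which is not a licensed coda consonant → phonotactically illegal
/mpim.mib/ — violates constraint (b): adjacent identical consonants /mm/ → phonotactically illegal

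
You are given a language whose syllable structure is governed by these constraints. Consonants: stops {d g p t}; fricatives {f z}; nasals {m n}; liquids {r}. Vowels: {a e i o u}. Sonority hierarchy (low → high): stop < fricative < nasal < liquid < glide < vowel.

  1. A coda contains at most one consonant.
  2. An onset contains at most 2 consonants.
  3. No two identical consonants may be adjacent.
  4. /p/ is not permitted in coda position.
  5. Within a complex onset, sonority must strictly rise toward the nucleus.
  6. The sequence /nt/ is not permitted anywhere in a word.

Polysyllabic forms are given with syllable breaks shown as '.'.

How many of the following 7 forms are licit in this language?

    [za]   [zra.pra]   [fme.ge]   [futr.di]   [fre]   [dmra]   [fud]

5

[za] — σ1 onset /z/, coda /∅/ ok → licit
[zra.pra] — σ1 onset /zr/ (2→4 rises), coda /∅/ ok; σ2 onset /pr/ (1→4 rises), coda /∅/ ok → licit
[fme.ge] — σ1 onset /fm/ (2→3 rises), coda /∅/ ok; σ2 onset /g/, coda /∅/ ok → licit
[futr.di] — violates constraint 1: syllable 1 coda /tr/ has 2 consonants (> 1) → illicit
[fre] — σ1 onset /fr/ (2→4 rises), coda /∅/ ok → licit
[dmra] — violates constraint 2: syllable 1 onset /dmr/ has 3 consonants (> 2) → illicit
[fud] — σ1 onset /f/, coda /d/ ok → licit
Licit: [za], [zra.pra], [fme.ge], [fre], [fud] → 5.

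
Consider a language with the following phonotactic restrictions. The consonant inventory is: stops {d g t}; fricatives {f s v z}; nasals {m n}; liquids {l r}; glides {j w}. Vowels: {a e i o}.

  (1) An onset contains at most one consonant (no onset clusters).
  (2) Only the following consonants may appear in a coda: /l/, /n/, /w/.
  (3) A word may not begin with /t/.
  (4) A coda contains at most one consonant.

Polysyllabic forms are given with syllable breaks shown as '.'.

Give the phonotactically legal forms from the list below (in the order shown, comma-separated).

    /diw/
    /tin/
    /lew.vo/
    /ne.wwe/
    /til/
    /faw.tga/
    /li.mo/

/diw/, /lew.vo/, /li.mo/

/diw/ — σ1 onset /d/, coda /w/ ok → phonotactically legal
/tin/ — violates constraint 3: word begins with /t/ → phonotactically illegal
/lew.vo/ — σ1 onset /l/, coda /w/ ok; σ2 onset /v/, coda /∅/ ok → phonotactically legal
/ne.wwe/ — violates constraint 1: syllable 2 onset /ww/ has 2 consonants (> 1) → phonotactically illegal
/til/ — violates constraint 3: word begins with /t/ → phonotactically illegal
/faw.tga/ — violates constraint 1: syllable 2 onset /tg/ has 2 consonants (> 1) → phonotactically illegal
/li.mo/ — σ1 onset /l/, coda /∅/ ok; σ2 onset /m/, coda /∅/ ok → phonotactically legal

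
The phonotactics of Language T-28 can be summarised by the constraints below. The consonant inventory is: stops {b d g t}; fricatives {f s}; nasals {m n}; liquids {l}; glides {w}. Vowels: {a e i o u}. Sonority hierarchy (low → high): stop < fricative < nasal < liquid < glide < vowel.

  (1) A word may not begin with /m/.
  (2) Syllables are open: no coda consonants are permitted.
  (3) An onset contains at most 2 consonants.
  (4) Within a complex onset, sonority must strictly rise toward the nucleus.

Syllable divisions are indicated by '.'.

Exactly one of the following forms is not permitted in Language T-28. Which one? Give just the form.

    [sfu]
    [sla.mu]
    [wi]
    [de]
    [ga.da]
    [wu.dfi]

[sfu] — violates constraint 4: syllable 1 onset /sf/: /s/ (fricative, 2) → /f/ (fricative, 2) does not rise → not permitted
[sla.mu] — σ1 onset /sl/ (2→4 rises), coda /∅/ ok; σ2 onset /m/, coda /∅/ ok → permitted
[wi] — σ1 onset /w/, coda /∅/ ok → permitted
[de] — σ1 onset /d/, coda /∅/ ok → permitted
[ga.da] — σ1 onset /g/, coda /∅/ ok; σ2 onset /d/, coda /∅/ ok → permitted
[wu.dfi] — σ1 onset /w/, coda /∅/ ok; σ2 onset /df/ (1→2 rises), coda /∅/ ok → permitted

[sfu]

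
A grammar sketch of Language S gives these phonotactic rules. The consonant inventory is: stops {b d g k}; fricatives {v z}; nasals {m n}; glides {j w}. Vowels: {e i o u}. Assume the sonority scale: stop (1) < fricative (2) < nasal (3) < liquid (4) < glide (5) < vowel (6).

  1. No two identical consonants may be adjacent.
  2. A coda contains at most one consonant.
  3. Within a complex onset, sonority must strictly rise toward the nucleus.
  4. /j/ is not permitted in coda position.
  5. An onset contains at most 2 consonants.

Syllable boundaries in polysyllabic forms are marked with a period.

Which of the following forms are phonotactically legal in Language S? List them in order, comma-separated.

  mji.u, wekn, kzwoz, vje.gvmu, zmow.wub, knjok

mji.u

mji.u — σ1 onset /mj/ (3→5 rises), coda /∅/ ok; σ2 onset /∅/, coda /∅/ ok → phonotactically legal
wekn — violates constraint 2: syllable 1 coda /kn/ has 2 consonants (> 1) → phonotactically illegal
kzwoz — violates constraint 5: syllable 1 onset /kzw/ has 3 consonants (> 2) → phonotactically illegal
vje.gvmu — violates constraint 5: syllable 2 onset /gvm/ has 3 consonants (> 2) → phonotactically illegal
zmow.wub — violates constraint 1: adjacent identical consonants /ww/ → phonotactically illegal
knjok — violates constraint 5: syllable 1 onset /knj/ has 3 consonants (> 2) → phonotactically illegal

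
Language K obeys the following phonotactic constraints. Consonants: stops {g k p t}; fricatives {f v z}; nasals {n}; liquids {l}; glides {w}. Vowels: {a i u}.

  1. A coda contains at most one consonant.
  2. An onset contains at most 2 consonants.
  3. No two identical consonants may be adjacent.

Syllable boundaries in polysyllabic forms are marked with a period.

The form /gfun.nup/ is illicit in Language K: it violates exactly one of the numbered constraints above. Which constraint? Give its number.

/gfun.nup/: adjacent identical consonants /nn/.
This is a violation of constraint 3: "No two identical consonants may be adjacent."
The remaining constraints (1, 2) are satisfied.

3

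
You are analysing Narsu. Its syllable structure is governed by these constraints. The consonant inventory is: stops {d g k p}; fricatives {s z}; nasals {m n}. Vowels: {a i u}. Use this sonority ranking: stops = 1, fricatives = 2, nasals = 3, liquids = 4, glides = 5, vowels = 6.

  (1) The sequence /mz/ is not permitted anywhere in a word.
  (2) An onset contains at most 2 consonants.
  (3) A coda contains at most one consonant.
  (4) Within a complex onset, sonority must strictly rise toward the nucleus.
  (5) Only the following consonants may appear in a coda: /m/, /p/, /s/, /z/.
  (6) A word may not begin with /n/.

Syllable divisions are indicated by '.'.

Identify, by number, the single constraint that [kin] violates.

5

[kin]: syllable 1 coda contains /n/, which is not a licensed coda consonant.
This is a violation of constraint 5: "Only the following consonants may appear in a coda: /m/, /p/, /s/, /z/."
The remaining constraints (1, 2, 3, 4, 6) are satisfied.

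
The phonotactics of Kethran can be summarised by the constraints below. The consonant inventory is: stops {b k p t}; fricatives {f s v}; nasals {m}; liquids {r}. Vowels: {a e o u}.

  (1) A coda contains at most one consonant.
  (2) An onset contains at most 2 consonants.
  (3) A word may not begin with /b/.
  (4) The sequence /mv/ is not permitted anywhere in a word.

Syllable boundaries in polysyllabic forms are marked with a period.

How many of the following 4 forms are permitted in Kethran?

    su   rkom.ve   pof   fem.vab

2

su — σ1 onset /s/, coda /∅/ ok → permitted
rkom.ve — violates constraint 4: contains banned sequence /mv/ → not permitted
pof — σ1 onset /p/, coda /f/ ok → permitted
fem.vab — violates constraint 4: contains banned sequence /mv/ → not permitted
Permitted: su, pof → 2.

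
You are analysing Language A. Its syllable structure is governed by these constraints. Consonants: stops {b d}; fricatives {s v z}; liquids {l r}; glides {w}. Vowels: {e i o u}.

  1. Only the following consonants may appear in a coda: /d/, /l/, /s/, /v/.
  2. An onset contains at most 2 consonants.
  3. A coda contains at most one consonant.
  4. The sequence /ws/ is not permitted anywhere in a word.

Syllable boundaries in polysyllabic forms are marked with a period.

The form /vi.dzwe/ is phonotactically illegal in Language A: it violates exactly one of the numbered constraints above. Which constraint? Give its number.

/vi.dzwe/: syllable 2 onset /dzw/ has 3 consonants (> 2).
This is a violation of constraint 2: "An onset contains at most 2 consonants."
The remaining constraints (1, 3, 4) are satisfied.

2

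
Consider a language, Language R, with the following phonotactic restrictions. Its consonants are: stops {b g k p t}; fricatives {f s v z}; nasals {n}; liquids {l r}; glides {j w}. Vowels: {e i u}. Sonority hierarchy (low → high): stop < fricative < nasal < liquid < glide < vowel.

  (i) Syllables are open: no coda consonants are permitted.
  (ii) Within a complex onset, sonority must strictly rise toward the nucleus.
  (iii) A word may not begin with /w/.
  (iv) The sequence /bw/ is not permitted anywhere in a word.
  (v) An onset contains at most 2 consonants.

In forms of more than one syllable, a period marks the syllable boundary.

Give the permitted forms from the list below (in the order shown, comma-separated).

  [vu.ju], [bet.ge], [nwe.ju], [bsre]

[vu.ju], [nwe.ju]

[vu.ju] — σ1 onset /v/, coda /∅/ ok; σ2 onset /j/, coda /∅/ ok → permitted
[bet.ge] — violates constraint (i): syllable 1 coda /t/ has 1 consonant (> 0) → not permitted
[nwe.ju] — σ1 onset /nw/ (3→5 rises), coda /∅/ ok; σ2 onset /j/, coda /∅/ ok → permitted
[bsre] — violates constraint (v): syllable 1 onset /bsr/ has 3 consonants (> 2) → not permitted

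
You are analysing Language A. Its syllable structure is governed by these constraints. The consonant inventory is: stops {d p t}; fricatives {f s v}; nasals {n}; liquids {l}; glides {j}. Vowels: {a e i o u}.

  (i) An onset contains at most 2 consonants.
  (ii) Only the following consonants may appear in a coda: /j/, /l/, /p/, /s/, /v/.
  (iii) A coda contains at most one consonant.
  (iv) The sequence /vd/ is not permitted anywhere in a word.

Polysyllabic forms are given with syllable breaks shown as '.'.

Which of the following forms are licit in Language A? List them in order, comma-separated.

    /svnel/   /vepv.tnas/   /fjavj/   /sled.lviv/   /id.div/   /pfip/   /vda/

/pfip/

/svnel/ — violates constraint (i): syllable 1 onset /svn/ has 3 consonants (> 2) → illicit
/vepv.tnas/ — violates constraint (iii): syllable 1 coda /pv/ has 2 consonants (> 1) → illicit
/fjavj/ — violates constraint (iii): syllable 1 coda /vj/ has 2 consonants (> 1) → illicit
/sled.lviv/ — violates constraint (ii): syllable 1 coda contains /d/, which is not a licensed coda consonant → illicit
/id.div/ — violates constraint (ii): syllable 1 coda contains /d/, which is not a licensed coda consonant → illicit
/pfip/ — σ1 onset /pf/ (2C), coda /p/ ok → licit
/vda/ — violates constraint (iv): contains banned sequence /vd/ → illicit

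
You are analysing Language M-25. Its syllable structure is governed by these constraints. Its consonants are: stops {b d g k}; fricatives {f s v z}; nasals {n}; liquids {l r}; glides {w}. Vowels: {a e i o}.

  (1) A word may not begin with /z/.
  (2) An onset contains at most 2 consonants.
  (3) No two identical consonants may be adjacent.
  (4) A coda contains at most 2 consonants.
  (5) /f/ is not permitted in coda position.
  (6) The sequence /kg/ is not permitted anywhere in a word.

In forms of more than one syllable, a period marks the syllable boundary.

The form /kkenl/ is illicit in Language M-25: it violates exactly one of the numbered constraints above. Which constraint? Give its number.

/kkenl/: adjacent identical consonants /kk/.
This is a violation of constraint 3: "No two identical consonants may be adjacent."
The remaining constraints (1, 2, 4, 5, 6) are satisfied.

3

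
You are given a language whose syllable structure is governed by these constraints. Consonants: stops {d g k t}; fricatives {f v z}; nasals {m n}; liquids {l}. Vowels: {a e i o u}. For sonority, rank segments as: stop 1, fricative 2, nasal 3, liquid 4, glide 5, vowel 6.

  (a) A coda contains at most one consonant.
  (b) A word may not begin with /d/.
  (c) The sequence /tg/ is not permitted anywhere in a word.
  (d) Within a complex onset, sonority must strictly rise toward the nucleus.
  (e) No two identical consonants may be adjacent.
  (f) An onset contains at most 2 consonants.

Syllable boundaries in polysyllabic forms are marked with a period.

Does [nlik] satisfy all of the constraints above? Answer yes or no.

yes

[nlik] — σ1 onset /nl/ (3→4 rises), coda /k/ ok → permitted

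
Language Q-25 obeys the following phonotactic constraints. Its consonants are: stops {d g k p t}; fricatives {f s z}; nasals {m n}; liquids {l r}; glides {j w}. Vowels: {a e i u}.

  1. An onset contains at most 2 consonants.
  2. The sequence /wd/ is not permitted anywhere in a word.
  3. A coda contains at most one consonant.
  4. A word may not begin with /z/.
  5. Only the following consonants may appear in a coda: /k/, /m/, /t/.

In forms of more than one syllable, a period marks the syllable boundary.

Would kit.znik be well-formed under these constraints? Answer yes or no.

kit.znik — σ1 onset /k/, coda /t/ ok; σ2 onset /zn/ (2C), coda /k/ ok → well-formed

yes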